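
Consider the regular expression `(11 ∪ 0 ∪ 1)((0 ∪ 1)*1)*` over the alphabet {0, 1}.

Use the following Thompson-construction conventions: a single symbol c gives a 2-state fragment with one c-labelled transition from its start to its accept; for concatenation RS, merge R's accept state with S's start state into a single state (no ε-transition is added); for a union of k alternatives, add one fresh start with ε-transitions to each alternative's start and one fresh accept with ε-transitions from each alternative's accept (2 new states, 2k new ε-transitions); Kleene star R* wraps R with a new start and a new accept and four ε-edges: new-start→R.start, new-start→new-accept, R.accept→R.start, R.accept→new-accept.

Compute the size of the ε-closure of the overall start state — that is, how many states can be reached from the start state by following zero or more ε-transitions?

Work bottom-up. For each fragment F, track |ε-closure(F.start)| and whether F's accept lies in that closure (i.e. whether F accepts ε). A single-symbol fragment has closure size 1 and does not accept ε.
  11 → same as the first factor's closure: |closure| = 1
  11 ∪ 0 ∪ 1 → new start ε-reaches every alternative's start; none of them accept ε, so the new accept is not reached: |closure| = 1 + 1 + 1 + 1 = 4
  0 ∪ 1 → |closure| = 1 + 1 + 1 = 3 (the new accept is not ε-reachable since no branch accepts ε)
  (0 ∪ 1)* → the star's fresh start ε-reaches both the body's start and the fresh accept: |closure| = 2 + 3 = 5
  (0 ∪ 1)*1 → the left operand accepts ε, so the closure extends into the next operand (the shared merged state is already counted); |closure| = 5 + (1−1) = 5
  ((0 ∪ 1)*1)* → |closure| = 1 (new start) + 5 (body) + 1 (new accept) = 7
  (11 ∪ 0 ∪ 1)((0 ∪ 1)*1)* → same as the first factor's closure: |closure| = 4

4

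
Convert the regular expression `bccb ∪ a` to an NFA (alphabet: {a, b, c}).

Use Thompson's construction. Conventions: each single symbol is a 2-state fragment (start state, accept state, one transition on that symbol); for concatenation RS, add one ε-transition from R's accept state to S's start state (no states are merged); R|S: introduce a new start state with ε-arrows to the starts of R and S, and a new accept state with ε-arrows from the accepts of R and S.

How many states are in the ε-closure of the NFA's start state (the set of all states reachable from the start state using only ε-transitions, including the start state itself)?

3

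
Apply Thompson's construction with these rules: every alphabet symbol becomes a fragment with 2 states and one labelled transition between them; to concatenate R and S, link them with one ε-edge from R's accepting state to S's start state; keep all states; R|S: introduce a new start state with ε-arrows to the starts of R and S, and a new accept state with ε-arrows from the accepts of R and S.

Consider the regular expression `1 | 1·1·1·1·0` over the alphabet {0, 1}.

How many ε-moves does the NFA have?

Bottom-up over the parse tree:
Each of the 6 symbol leaves contributes 0 ε-transitions.
  1·1·1·1·0 = 4 ε-transitions
  1 | 1·1·1·1·0 = 8 ε-transitions

8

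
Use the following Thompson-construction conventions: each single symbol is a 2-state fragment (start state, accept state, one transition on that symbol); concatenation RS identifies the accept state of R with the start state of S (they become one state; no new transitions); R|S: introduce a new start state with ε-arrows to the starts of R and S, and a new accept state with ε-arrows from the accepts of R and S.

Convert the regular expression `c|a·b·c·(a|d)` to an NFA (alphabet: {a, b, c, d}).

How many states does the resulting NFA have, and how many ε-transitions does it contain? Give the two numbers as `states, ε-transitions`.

13, 8

By structural recursion:
Each of the 6 symbol leaves contributes 2 states and 0 ε-transitions.
  a|d — 6 states, 4 ε-transitions
  a·b·c·(a|d) — 9 states, 4 ε-transitions
  c|a·b·c·(a|d) — 13 states, 8 ε-transitions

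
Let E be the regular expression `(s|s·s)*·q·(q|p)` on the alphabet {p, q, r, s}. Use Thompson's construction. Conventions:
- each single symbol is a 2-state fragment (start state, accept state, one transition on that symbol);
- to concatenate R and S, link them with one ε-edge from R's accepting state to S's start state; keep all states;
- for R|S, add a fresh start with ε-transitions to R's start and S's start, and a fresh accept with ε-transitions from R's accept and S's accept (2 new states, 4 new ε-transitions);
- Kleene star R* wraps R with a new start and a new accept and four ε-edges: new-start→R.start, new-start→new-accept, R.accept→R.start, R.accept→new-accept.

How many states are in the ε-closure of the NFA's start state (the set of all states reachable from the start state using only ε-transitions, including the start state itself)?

6

Compute the ε-closure size of each fragment's start state recursively; a symbol fragment's start has no outgoing ε-edge, so its closure is just itself (size 1).
  s·s — |ε-closure| equals the left operand's closure size = 1 (its accept is not ε-reachable, so the closure stops there)
  s|s·s — new start ε-reaches every alternative's start; none of them accept ε, so the new accept is not reached: |ε-closure| = 1 + 1 + 1 = 3
  (s|s·s)* — new start has ε-edges to the inner start and to the new accept, so |ε-closure| = 2 + 3 = 5
  q|p — new start ε-reaches every alternative's start; none of them accept ε, so the new accept is not reached: |ε-closure| = 1 + 1 + 1 = 3
  (s|s·s)*·q·(q|p) — |ε-closure| = 5 + 1 = 6 (closure spills across the concat boundary because the left factor accepts ε)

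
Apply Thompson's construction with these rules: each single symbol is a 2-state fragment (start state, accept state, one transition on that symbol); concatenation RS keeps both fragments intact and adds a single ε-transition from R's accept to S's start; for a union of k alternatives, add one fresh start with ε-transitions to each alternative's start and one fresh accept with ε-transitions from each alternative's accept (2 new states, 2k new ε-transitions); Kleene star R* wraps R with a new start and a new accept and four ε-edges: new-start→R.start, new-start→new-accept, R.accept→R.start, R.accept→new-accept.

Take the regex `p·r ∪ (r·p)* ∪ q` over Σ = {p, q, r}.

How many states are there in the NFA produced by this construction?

By structural recursion:
Each of the 5 symbol leaves contributes a 2-state fragment.
  p·r : 4 states
  r·p : 4 states
  (r·p)* : 6 states
  p·r ∪ (r·p)* ∪ q : 14 states

14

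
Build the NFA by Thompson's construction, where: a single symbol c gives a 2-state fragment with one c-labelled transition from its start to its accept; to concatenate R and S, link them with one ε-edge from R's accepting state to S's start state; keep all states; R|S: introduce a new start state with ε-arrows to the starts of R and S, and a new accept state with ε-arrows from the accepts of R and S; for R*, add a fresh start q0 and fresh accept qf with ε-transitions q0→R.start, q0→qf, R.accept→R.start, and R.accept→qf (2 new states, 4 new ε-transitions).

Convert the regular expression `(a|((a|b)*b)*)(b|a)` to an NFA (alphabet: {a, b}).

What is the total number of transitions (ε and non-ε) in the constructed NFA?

28

Bottom-up over the parse tree:
Each of the 6 symbol leaves contributes 1 transition (1 symbol, 0 ε).
  a|b → 6 transitions (2 symbol, 4 ε)
  (a|b)* → 10 transitions (2 symbol, 8 ε)
  (a|b)*b → 12 transitions (3 symbol, 9 ε)
  ((a|b)*b)* → 16 transitions (3 symbol, 13 ε)
  a|((a|b)*b)* → 21 transitions (4 symbol, 17 ε)
  b|a → 6 transitions (2 symbol, 4 ε)
  (a|((a|b)*b)*)(b|a) → 28 transitions (6 symbol, 22 ε)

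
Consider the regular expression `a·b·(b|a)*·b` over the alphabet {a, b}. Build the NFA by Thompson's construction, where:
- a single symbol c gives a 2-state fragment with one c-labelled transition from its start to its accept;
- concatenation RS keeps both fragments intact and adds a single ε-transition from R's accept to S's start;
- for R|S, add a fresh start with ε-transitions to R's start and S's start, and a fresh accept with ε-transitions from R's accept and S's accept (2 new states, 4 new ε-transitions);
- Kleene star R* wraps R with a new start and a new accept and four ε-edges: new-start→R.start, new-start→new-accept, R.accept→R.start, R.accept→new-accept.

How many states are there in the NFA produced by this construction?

Building bottom-up:
Each of the 5 symbol leaves contributes a 2-state fragment.
  b|a → 6 states
  (b|a)* → 8 states
  a·b·(b|a)*·b → 14 states

14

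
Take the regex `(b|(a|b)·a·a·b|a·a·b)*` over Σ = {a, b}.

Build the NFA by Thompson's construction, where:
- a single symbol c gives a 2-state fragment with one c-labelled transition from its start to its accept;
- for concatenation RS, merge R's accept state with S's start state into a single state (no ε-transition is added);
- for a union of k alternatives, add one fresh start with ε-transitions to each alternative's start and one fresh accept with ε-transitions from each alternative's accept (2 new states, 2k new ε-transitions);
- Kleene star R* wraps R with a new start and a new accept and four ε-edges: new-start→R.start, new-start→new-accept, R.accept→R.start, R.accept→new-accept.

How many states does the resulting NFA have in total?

Recursing over subexpressions:
Each of the 9 symbol leaves contributes a 2-state fragment.
  a|b : 6 states
  (a|b)·a·a·b : 9 states
  a·a·b : 4 states
  b|(a|b)·a·a·b|a·a·b : 17 states
  (b|(a|b)·a·a·b|a·a·b)* : 19 states

19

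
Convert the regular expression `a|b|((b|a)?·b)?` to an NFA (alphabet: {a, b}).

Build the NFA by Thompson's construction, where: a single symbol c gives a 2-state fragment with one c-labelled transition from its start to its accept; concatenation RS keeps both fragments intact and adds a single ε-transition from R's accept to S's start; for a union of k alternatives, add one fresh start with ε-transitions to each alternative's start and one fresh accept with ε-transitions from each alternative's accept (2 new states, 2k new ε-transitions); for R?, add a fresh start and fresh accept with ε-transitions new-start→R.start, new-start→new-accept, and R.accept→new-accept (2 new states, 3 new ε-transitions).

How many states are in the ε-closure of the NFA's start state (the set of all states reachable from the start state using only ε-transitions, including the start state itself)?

Work bottom-up. For each fragment F, track |ε-closure(F.start)| and whether F's accept lies in that closure (i.e. whether F accepts ε). A single-symbol fragment has closure size 1 and does not accept ε.
  b|a — new start ε-reaches every alternative's start; none of them accept ε, so the new accept is not reached: |ε-closure| = 1 + 1 + 1 = 3
  (b|a)? — new start has ε-edges to the inner start and to the new accept, so |ε-closure| = 2 + 3 = 5
  (b|a)?·b — the left operand accepts ε, so the closure extends into the next operand (via the concat ε-link); |ε-closure| = 5 + 1 = 6
  ((b|a)?·b)? — |ε-closure| = 1 (new start) + 6 (body) + 1 (new accept, via ε) = 8
  a|b|((b|a)?·b)? — |ε-closure| = 1 (new start) + (1 + 1 + 8) + 1 (new accept, since some branch ε-reaches its own accept) = 12

12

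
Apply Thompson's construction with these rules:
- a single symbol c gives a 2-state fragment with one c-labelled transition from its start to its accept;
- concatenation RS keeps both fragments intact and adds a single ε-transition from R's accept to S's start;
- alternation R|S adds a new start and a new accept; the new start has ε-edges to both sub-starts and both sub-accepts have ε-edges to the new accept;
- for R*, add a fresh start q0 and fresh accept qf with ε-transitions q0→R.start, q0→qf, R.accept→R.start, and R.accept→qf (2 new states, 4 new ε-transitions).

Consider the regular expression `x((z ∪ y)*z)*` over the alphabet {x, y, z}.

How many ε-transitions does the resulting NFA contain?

14

Per subexpression:
Each of the 4 symbol leaves contributes 0 ε-transitions.
  z ∪ y = 4 ε-transitions
  (z ∪ y)* = 8 ε-transitions
  (z ∪ y)*z = 9 ε-transitions
  ((z ∪ y)*z)* = 13 ε-transitions
  x((z ∪ y)*z)* = 14 ε-transitions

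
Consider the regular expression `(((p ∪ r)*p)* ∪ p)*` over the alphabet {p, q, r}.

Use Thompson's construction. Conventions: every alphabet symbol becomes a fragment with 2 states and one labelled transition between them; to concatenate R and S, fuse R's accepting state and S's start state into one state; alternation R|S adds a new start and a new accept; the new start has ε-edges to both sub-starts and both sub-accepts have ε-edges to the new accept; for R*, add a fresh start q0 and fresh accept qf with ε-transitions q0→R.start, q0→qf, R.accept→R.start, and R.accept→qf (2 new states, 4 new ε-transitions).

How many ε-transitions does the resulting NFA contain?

20

Bottom-up over the parse tree:
Each of the 4 symbol leaves contributes 0 ε-transitions.
  p ∪ r : 4 ε-transitions
  (p ∪ r)* : 8 ε-transitions
  (p ∪ r)*p : 8 ε-transitions
  ((p ∪ r)*p)* : 12 ε-transitions
  ((p ∪ r)*p)* ∪ p : 16 ε-transitions
  (((p ∪ r)*p)* ∪ p)* : 20 ε-transitions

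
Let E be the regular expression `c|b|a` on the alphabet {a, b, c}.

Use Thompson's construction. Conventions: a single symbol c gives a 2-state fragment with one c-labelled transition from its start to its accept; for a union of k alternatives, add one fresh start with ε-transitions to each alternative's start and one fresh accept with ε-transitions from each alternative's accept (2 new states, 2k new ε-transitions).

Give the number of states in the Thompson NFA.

8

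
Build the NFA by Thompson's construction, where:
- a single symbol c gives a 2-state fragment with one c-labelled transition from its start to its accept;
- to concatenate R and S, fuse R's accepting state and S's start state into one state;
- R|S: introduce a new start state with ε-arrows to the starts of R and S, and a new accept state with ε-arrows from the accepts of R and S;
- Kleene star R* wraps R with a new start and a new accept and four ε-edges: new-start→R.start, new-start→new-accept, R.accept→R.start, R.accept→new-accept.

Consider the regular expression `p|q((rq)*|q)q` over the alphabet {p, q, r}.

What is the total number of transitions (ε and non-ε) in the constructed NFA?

18

By structural recursion:
Each of the 6 symbol leaves contributes 1 transition (1 symbol, 0 ε).
  rq → 2 transitions (2 symbol, 0 ε)
  (rq)* → 6 transitions (2 symbol, 4 ε)
  (rq)*|q → 11 transitions (3 symbol, 8 ε)
  q((rq)*|q)q → 13 transitions (5 symbol, 8 ε)
  p|q((rq)*|q)q → 18 transitions (6 symbol, 12 ε)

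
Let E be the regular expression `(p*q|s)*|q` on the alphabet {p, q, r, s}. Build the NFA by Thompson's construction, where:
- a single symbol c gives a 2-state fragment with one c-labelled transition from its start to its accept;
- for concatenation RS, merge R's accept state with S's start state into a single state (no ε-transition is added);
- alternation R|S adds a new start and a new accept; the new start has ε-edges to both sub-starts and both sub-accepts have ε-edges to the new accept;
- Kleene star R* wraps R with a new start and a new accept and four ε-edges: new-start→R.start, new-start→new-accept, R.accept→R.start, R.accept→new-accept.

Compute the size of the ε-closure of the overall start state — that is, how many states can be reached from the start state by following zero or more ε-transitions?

Work bottom-up. For each fragment F, track |ε-closure(F.start)| and whether F's accept lies in that closure (i.e. whether F accepts ε). A single-symbol fragment has closure size 1 and does not accept ε.
  p* — new start has ε-edges to the inner start and to the new accept, so |closure| = 2 + 1 = 3
  p*q — |closure| = 3 + (1−1) = 3 (closure spills across the concat boundary because the left factor accepts ε)
  p*q|s — |closure| = 1 + 3 + 1 = 5 (the new accept is not ε-reachable since no branch accepts ε)
  (p*q|s)* — |closure| = 1 (new start) + 5 (body) + 1 (new accept) = 7
  (p*q|s)*|q — |closure| = 1 (new start) + (7 + 1) + 1 (new accept, since some branch ε-reaches its own accept) = 10

10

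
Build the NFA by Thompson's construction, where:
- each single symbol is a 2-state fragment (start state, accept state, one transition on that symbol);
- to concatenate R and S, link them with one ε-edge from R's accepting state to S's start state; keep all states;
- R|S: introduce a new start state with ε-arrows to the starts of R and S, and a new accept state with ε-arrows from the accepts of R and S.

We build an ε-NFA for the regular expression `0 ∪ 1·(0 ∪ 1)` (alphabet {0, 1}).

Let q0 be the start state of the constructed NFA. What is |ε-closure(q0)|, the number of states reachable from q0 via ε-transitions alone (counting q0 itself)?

3

Let C(F) = |ε-closure(F.start)| within fragment F, and note whether F accepts ε. Symbol fragments have C = 1 and do not accept ε. Then:
  0 ∪ 1 : C = 1 + 1 + 1 = 3 (the new accept is not ε-reachable since no branch accepts ε)
  1·(0 ∪ 1) : C equals the left operand's closure size = 1 (its accept is not ε-reachable, so the closure stops there)
  0 ∪ 1·(0 ∪ 1) : C = 1 + 1 + 1 = 3 (the new accept is not ε-reachable since no branch accepts ε)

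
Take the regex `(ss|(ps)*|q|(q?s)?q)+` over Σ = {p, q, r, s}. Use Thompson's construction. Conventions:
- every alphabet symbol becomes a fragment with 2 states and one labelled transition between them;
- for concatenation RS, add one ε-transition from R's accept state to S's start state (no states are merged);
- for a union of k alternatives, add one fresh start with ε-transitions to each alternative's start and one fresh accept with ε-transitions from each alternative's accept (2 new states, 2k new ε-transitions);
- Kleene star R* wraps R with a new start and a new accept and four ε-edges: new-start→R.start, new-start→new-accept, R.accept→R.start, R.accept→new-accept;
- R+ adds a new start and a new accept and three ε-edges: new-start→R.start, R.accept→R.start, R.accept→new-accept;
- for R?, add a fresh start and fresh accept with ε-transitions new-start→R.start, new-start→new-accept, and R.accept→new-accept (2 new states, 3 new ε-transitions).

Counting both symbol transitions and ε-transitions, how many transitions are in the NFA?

33

Bottom-up over the parse tree:
Each of the 8 symbol leaves contributes 1 transition (1 symbol, 0 ε).
  ss : 3 transitions (2 symbol, 1 ε)
  ps : 3 transitions (2 symbol, 1 ε)
  (ps)* : 7 transitions (2 symbol, 5 ε)
  q? : 4 transitions (1 symbol, 3 ε)
  q?s : 6 transitions (2 symbol, 4 ε)
  (q?s)? : 9 transitions (2 symbol, 7 ε)
  (q?s)?q : 11 transitions (3 symbol, 8 ε)
  ss|(ps)*|q|(q?s)?q : 30 transitions (8 symbol, 22 ε)
  (ss|(ps)*|q|(q?s)?q)+ : 33 transitions (8 symbol, 25 ε)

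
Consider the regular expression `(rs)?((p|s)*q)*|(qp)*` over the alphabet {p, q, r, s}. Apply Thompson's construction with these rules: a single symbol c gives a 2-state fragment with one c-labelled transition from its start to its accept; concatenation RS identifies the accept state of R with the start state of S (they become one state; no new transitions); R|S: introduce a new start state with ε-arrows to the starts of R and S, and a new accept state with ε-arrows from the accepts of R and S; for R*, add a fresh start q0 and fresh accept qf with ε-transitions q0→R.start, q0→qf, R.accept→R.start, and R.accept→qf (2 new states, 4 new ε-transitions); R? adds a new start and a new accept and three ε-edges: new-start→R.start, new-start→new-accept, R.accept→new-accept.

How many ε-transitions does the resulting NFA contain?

By structural recursion:
Each of the 7 symbol leaves contributes 0 ε-transitions.
  rs → 0 ε-transitions
  (rs)? → 3 ε-transitions
  p|s → 4 ε-transitions
  (p|s)* → 8 ε-transitions
  (p|s)*q → 8 ε-transitions
  ((p|s)*q)* → 12 ε-transitions
  (rs)?((p|s)*q)* → 15 ε-transitions
  qp → 0 ε-transitions
  (qp)* → 4 ε-transitions
  (rs)?((p|s)*q)*|(qp)* → 23 ε-transitions

23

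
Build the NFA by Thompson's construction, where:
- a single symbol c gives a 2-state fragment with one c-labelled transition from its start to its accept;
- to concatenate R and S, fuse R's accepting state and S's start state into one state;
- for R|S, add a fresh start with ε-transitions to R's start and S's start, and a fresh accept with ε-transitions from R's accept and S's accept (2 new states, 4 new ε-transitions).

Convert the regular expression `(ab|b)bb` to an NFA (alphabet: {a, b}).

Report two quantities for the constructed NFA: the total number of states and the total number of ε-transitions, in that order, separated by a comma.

9, 4

Building bottom-up:
Each of the 5 symbol leaves contributes 2 states and 0 ε-transitions.
  ab = 3 states, 0 ε-transitions
  ab|b = 7 states, 4 ε-transitions
  (ab|b)bb = 9 states, 4 ε-transitions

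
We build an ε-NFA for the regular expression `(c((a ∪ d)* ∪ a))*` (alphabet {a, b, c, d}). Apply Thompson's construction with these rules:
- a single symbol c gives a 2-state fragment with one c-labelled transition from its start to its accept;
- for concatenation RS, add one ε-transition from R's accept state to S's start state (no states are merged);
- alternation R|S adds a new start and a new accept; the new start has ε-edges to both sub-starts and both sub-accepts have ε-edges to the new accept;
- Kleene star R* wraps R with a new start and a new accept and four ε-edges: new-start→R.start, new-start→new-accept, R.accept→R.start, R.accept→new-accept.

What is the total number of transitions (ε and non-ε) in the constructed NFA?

21

Per subexpression:
Each of the 4 symbol leaves contributes 1 transition (1 symbol, 0 ε).
  a ∪ d → 6 transitions (2 symbol, 4 ε)
  (a ∪ d)* → 10 transitions (2 symbol, 8 ε)
  (a ∪ d)* ∪ a → 15 transitions (3 symbol, 12 ε)
  c((a ∪ d)* ∪ a) → 17 transitions (4 symbol, 13 ε)
  (c((a ∪ d)* ∪ a))* → 21 transitions (4 symbol, 17 ε)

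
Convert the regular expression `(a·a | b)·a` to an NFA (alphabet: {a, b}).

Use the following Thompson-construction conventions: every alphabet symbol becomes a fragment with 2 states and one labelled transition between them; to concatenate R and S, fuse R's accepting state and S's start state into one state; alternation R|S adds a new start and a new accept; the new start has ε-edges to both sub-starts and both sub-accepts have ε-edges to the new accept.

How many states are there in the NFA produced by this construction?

8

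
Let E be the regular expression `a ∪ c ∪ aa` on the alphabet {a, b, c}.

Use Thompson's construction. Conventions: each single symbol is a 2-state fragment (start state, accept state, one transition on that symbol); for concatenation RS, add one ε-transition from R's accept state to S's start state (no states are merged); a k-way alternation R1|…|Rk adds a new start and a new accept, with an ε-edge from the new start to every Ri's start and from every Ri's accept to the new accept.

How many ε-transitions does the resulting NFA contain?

7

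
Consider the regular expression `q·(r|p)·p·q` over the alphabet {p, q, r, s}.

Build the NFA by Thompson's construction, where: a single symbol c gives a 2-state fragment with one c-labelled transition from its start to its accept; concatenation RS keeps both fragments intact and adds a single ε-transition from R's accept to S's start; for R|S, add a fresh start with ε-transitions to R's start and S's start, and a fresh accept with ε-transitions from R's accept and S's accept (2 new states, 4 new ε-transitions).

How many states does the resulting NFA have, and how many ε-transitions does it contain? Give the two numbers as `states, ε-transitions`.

12, 7

Bottom-up over the parse tree:
Each of the 5 symbol leaves contributes 2 states and 0 ε-transitions.
  r|p : 6 states, 4 ε-transitions
  q·(r|p)·p·q : 12 states, 7 ε-transitions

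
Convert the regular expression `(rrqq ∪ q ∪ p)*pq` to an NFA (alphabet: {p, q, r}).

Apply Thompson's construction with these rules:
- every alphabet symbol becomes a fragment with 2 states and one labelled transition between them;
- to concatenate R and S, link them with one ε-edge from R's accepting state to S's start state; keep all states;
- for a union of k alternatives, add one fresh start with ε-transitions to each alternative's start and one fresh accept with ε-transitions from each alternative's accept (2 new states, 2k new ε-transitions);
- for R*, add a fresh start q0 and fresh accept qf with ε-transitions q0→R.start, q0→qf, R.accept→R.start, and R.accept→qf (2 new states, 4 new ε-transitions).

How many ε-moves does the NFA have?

15

Recursing over subexpressions:
Each of the 8 symbol leaves contributes 0 ε-transitions.
  rrqq — 3 ε-transitions
  rrqq ∪ q ∪ p — 9 ε-transitions
  (rrqq ∪ q ∪ p)* — 13 ε-transitions
  (rrqq ∪ q ∪ p)*pq — 15 ε-transitions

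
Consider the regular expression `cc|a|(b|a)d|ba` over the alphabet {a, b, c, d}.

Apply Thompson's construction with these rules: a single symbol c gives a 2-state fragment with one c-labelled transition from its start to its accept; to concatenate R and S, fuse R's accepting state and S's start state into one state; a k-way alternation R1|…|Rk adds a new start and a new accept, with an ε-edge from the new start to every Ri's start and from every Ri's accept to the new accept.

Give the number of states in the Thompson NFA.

17

Bottom-up over the parse tree:
Each of the 8 symbol leaves contributes a 2-state fragment.
  cc — 3 states
  b|a — 6 states
  (b|a)d — 7 states
  ba — 3 states
  cc|a|(b|a)d|ba — 17 states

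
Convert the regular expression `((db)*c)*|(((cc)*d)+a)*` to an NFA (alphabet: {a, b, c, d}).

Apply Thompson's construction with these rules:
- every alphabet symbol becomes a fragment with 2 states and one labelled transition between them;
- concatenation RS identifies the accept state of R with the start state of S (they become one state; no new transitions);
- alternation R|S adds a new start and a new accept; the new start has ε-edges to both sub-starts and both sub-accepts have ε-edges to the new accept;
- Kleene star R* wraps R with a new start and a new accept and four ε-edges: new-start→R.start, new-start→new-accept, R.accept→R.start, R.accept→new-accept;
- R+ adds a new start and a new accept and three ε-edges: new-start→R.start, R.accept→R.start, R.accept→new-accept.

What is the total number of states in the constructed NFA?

21

By structural recursion:
Each of the 7 symbol leaves contributes a 2-state fragment.
  db = 3 states
  (db)* = 5 states
  (db)*c = 6 states
  ((db)*c)* = 8 states
  cc = 3 states
  (cc)* = 5 states
  (cc)*d = 6 states
  ((cc)*d)+ = 8 states
  ((cc)*d)+a = 9 states
  (((cc)*d)+a)* = 11 states
  ((db)*c)*|(((cc)*d)+a)* = 21 states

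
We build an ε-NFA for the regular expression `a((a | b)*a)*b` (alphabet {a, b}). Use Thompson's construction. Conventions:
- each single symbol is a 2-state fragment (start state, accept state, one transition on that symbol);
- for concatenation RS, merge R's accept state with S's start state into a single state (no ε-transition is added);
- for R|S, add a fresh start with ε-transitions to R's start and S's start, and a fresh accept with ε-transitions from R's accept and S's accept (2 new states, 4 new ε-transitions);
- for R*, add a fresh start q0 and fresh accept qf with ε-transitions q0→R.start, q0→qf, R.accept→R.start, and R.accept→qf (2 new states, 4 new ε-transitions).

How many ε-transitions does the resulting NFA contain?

Building bottom-up:
Each of the 5 symbol leaves contributes 0 ε-transitions.
  a | b — 4 ε-transitions
  (a | b)* — 8 ε-transitions
  (a | b)*a — 8 ε-transitions
  ((a | b)*a)* — 12 ε-transitions
  a((a | b)*a)*b — 12 ε-transitions

12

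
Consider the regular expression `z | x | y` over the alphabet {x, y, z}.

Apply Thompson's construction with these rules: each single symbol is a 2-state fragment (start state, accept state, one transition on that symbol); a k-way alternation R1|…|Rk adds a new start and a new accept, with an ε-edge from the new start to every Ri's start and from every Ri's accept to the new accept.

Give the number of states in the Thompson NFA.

Bottom-up over the parse tree:
Each of the 3 symbol leaves contributes a 2-state fragment.
  z | x | y : 8 states

8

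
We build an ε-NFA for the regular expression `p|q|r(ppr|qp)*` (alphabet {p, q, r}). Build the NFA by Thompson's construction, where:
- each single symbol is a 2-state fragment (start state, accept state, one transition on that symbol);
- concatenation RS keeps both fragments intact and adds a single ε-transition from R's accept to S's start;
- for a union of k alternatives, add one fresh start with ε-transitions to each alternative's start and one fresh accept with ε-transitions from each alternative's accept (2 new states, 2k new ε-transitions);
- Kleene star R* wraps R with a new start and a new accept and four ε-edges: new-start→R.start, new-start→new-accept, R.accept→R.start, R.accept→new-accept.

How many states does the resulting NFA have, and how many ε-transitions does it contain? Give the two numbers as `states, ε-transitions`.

Recursing over subexpressions:
Each of the 8 symbol leaves contributes 2 states and 0 ε-transitions.
  ppr : 6 states, 2 ε-transitions
  qp : 4 states, 1 ε-transition
  ppr|qp : 12 states, 7 ε-transitions
  (ppr|qp)* : 14 states, 11 ε-transitions
  r(ppr|qp)* : 16 states, 12 ε-transitions
  p|q|r(ppr|qp)* : 22 states, 18 ε-transitions

22, 18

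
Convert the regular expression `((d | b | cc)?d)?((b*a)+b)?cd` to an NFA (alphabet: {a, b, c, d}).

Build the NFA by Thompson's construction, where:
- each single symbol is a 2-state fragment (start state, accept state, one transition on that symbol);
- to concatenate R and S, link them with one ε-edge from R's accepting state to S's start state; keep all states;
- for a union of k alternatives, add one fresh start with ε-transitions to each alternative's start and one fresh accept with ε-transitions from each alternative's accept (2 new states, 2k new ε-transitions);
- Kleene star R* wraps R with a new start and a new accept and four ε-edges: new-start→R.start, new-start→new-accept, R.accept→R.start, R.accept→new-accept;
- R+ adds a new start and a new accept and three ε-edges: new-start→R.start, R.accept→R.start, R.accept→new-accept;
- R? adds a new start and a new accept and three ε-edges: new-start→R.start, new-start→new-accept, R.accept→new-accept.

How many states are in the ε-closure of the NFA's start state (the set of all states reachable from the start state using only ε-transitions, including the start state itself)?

Compute the ε-closure size of each fragment's start state recursively; a symbol fragment's start has no outgoing ε-edge, so its closure is just itself (size 1).
  cc → |closure| equals the left operand's closure size = 1 (its accept is not ε-reachable, so the closure stops there)
  d | b | cc → |closure| = 1 + 1 + 1 + 1 = 4 (the new accept is not ε-reachable since no branch accepts ε)
  (d | b | cc)? → |closure| = 1 (new start) + 4 (body) + 1 (new accept, via ε) = 6
  (d | b | cc)?d → the left operand accepts ε, so the closure extends into the next operand (via the concat ε-link); |closure| = 6 + 1 = 7
  ((d | b | cc)?d)? → new start has ε-edges to the inner start and to the new accept, so |closure| = 2 + 7 = 9
  b* → new start has ε-edges to the inner start and to the new accept, so |closure| = 2 + 1 = 3
  b*a → |closure| = 3 + 1 = 4 (closure spills across the concat boundary because the left factor accepts ε)
  (b*a)+ → new start ε-reaches only the body's start; the new accept needs a symbol first: |closure| = 1 + 4 = 5
  (b*a)+b → same as the first factor's closure: |closure| = 5
  ((b*a)+b)? → |closure| = 1 (new start) + 5 (body) + 1 (new accept, via ε) = 7
  ((d | b | cc)?d)?((b*a)+b)?cd → |closure| = 9 + 7 + 1 = 17 (closure spills across the concat boundary because the left factor accepts ε)

17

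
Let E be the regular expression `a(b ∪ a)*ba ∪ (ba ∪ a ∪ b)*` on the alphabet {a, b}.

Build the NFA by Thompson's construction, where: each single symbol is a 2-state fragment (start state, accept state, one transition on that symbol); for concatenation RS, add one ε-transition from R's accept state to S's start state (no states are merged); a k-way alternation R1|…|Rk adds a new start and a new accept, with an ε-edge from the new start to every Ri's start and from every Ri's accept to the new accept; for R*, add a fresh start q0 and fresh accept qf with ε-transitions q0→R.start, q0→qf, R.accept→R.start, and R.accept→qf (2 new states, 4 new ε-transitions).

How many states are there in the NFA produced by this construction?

By structural recursion:
Each of the 9 symbol leaves contributes a 2-state fragment.
  b ∪ a — 6 states
  (b ∪ a)* — 8 states
  a(b ∪ a)*ba — 14 states
  ba — 4 states
  ba ∪ a ∪ b — 10 states
  (ba ∪ a ∪ b)* — 12 states
  a(b ∪ a)*ba ∪ (ba ∪ a ∪ b)* — 28 states

28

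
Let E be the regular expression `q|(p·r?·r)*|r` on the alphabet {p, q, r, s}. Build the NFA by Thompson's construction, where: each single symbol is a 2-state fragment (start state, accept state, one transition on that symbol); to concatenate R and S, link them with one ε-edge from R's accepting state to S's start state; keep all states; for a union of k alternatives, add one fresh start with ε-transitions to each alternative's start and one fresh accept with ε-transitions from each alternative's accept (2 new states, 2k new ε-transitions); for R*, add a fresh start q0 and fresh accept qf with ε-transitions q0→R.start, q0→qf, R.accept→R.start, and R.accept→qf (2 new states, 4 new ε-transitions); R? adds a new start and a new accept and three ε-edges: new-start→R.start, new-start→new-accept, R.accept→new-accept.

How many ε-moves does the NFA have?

15

Bottom-up over the parse tree:
Each of the 5 symbol leaves contributes 0 ε-transitions.
  r? : 3 ε-transitions
  p·r?·r : 5 ε-transitions
  (p·r?·r)* : 9 ε-transitions
  q|(p·r?·r)*|r : 15 ε-transitions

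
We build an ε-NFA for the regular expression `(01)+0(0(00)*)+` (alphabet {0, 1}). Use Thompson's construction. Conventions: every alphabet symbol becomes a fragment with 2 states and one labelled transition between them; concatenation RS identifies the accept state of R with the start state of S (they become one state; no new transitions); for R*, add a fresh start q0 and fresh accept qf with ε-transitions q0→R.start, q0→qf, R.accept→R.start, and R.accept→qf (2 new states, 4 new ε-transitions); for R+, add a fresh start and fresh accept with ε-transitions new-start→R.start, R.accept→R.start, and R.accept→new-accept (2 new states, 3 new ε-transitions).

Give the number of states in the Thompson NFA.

13

Building bottom-up:
Each of the 6 symbol leaves contributes a 2-state fragment.
  01 : 3 states
  (01)+ : 5 states
  00 : 3 states
  (00)* : 5 states
  0(00)* : 6 states
  (0(00)*)+ : 8 states
  (01)+0(0(00)*)+ : 13 states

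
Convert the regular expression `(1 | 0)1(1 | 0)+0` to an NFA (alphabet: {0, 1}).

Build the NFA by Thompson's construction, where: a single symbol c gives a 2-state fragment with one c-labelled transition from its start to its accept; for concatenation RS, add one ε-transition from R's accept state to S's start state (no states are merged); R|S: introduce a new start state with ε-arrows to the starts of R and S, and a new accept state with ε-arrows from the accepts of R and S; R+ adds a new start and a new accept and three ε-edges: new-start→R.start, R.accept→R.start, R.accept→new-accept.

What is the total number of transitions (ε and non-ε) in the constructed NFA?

By structural recursion:
Each of the 6 symbol leaves contributes 1 transition (1 symbol, 0 ε).
  1 | 0 — 6 transitions (2 symbol, 4 ε)
  1 | 0 — 6 transitions (2 symbol, 4 ε)
  (1 | 0)+ — 9 transitions (2 symbol, 7 ε)
  (1 | 0)1(1 | 0)+0 — 20 transitions (6 symbol, 14 ε)

20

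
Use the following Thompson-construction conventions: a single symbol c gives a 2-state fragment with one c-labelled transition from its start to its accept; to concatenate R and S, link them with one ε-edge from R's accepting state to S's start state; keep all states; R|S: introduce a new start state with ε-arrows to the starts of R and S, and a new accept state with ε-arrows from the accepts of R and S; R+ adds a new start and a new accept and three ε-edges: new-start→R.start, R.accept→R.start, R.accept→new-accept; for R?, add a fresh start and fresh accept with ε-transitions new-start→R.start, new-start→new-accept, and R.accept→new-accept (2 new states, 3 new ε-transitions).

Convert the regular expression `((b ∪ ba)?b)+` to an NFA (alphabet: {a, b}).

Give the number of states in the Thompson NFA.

Recursing over subexpressions:
Each of the 4 symbol leaves contributes a 2-state fragment.
  ba : 4 states
  b ∪ ba : 8 states
  (b ∪ ba)? : 10 states
  (b ∪ ba)?b : 12 states
  ((b ∪ ba)?b)+ : 14 states

14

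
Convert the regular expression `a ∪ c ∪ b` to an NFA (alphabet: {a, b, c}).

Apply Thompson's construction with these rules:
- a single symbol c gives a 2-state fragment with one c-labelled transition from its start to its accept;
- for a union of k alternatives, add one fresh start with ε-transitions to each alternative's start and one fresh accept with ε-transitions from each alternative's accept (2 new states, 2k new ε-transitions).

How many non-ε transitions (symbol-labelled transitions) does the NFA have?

3

Per subexpression:
Each of the 3 symbol leaves contributes exactly 1 symbol transition.
  a ∪ c ∪ b → 3 symbol transitions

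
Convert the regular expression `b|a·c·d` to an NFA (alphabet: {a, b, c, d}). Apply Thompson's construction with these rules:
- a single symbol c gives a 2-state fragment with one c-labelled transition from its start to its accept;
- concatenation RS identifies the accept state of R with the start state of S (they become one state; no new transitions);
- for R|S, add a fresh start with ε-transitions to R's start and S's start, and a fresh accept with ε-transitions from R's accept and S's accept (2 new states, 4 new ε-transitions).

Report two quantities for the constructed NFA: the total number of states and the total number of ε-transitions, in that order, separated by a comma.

By structural recursion:
Each of the 4 symbol leaves contributes 2 states and 0 ε-transitions.
  a·c·d = 4 states, 0 ε-transitions
  b|a·c·d = 8 states, 4 ε-transitions

8, 4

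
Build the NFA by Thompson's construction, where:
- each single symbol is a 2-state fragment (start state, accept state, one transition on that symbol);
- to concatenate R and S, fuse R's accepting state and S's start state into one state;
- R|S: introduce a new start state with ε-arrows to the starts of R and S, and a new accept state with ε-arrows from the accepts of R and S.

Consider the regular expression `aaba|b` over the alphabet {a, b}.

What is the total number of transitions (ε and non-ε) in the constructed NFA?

9

Bottom-up over the parse tree:
Each of the 5 symbol leaves contributes 1 transition (1 symbol, 0 ε).
  aaba = 4 transitions (4 symbol, 0 ε)
  aaba|b = 9 transitions (5 symbol, 4 ε)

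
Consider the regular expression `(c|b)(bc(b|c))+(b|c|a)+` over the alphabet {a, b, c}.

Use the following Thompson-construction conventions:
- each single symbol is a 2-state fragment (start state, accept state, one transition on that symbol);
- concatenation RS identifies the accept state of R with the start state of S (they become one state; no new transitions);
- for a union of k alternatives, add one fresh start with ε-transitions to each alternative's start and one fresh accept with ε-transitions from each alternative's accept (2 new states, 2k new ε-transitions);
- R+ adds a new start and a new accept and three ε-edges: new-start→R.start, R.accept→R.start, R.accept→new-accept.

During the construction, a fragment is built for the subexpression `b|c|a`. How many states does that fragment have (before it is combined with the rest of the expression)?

Fragment for `b|c|a`:
Each of the 3 symbol leaves contributes a 2-state fragment.
  b|c|a : 8 states

8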